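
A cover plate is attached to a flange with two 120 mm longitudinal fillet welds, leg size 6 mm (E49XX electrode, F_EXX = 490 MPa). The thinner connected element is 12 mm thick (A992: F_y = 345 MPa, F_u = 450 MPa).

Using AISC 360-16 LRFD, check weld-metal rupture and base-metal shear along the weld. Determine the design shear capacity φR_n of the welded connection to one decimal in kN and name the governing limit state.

224.5 kN (weld metal governs)

Weld metal: throat = 0.707×6 = 4.242 mm, L = 2×120 = 240 mm. φR_n = 0.75 × 0.6 × 490 × 4.242 × 240 = 224.5 kN.
Base metal shear (12 mm plate): yield φR_n = 1.0×0.6×345×12×240 = 596.2 kN; rupture φR_n = 0.75×0.6×450×12×240 = 583.2 kN; take 583.2 kN (rupture).
Governing: min(224.5, 583.2) = 224.5 kN → weld metal.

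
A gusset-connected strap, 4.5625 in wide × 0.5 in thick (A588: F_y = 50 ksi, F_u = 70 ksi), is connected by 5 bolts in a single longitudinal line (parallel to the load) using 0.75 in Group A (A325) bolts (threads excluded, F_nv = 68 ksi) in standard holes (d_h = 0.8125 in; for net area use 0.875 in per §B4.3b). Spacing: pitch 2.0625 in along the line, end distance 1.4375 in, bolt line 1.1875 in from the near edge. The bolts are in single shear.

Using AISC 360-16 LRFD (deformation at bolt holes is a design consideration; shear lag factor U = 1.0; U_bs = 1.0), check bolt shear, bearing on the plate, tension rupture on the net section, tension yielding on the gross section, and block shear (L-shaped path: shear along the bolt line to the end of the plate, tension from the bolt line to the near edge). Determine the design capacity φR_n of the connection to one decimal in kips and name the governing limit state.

Bolt shear: A_b = π(0.75)²/4 = 0.44179 in². φR_n = 0.75 × 68 × 0.44179 × 5 × 1 = 112.7 kips.
Bearing (0.5 in plate, F_u = 70 ksi): end bolts L_c = 1.4375 − 0.8125/2 = 1.03125, R_n = min(1.2×1.03125×0.5×70, 2.4×0.75×0.5×70) = 43.313 kips/bolt; interior L_c = 2.0625 − 0.8125 = 1.25, R_n = 52.5 kips/bolt. φR_n = 0.75 × (1×43.313 + 4×52.5) = 190.0 kips.
Tension rupture (net): A_n = (4.5625 − 1×0.875)×0.5 = 1.8438 in² (U = 1.0, A_e = A_n). φR_n = 0.75 × 70 × 1.8438 = 96.8 kips.
Tension yield (gross): A_g = 4.5625×0.5 = 2.2813 in². φR_n = 0.90 × 50 × 2.2813 = 102.7 kips.
Block shear: shear path 1×[1.4375+4×2.0625] = 1×9.6875 in, A_gv = 4.8438, A_nv = 1×(9.6875 − 4.5×0.875)×0.5 = 2.875 in²; tension to near edge: (1.1875 − 0.5×0.875)×0.5 = 0.375 in². R_n = min(0.6×70×2.875, 0.6×50×4.8438) + 1.0×70×0.375 = min(120.75, 145.31) + 26.25 = 147 kips. φR_n = 0.75 × 147 = 110.3 kips.
Governing: min(112.7, 190.0, 96.8, 102.7, 110.3) = 96.8 kips → net-section rupture.

96.8 kips (net-section rupture governs)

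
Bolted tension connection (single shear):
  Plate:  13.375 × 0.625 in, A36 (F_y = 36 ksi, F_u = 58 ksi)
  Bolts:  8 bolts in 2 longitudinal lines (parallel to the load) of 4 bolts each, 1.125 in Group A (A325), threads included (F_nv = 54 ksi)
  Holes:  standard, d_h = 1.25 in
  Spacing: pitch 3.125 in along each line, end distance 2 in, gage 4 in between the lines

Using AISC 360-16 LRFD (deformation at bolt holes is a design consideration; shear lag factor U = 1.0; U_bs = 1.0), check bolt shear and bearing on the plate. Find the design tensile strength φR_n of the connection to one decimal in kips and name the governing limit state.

Bolt shear: A_b = π(1.125)²/4 = 0.99402 in². φR_n = 0.75 × 54 × 0.99402 × 8 × 1 = 322.1 kips.
Bearing (0.625 in plate, F_u = 58 ksi): end bolts L_c = 2 − 1.25/2 = 1.375, R_n = min(1.2×1.375×0.625×58, 2.4×1.125×0.625×58) = 59.813 kips/bolt; interior L_c = 3.125 − 1.25 = 1.875, R_n = 81.563 kips/bolt. φR_n = 0.75 × (2×59.813 + 6×81.563) = 456.8 kips.
Governing: min(322.1, 456.8) = 322.1 kips → bolt shear.

322.1 kips (bolt shear governs)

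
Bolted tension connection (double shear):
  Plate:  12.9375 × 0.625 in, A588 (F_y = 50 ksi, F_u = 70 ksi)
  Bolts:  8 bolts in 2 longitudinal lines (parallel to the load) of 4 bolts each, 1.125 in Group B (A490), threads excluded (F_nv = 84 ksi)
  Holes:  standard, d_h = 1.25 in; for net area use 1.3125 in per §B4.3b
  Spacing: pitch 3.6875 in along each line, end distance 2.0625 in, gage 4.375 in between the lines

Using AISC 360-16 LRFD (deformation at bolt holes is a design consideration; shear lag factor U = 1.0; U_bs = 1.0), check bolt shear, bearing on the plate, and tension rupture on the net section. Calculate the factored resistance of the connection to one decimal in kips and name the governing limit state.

Bolt shear: A_b = π(1.125)²/4 = 0.99402 in². φR_n = 0.75 × 84 × 0.99402 × 8 × 2 = 1002.0 kips.
Bearing (0.625 in plate, F_u = 70 ksi): end bolts L_c = 2.0625 − 1.25/2 = 1.4375, R_n = min(1.2×1.4375×0.625×70, 2.4×1.125×0.625×70) = 75.469 kips/bolt; interior L_c = 3.6875 − 1.25 = 2.4375, R_n = 118.13 kips/bolt. φR_n = 0.75 × (2×75.469 + 6×118.13) = 644.8 kips.
Tension rupture (net): A_n = (12.9375 − 2×1.3125)×0.625 = 6.4453 in² (U = 1.0, A_e = A_n). φR_n = 0.75 × 70 × 6.4453 = 338.4 kips.
Governing: min(1002.0, 644.8, 338.4) = 338.4 kips → net-section rupture.

338.4 kips (net-section rupture governs)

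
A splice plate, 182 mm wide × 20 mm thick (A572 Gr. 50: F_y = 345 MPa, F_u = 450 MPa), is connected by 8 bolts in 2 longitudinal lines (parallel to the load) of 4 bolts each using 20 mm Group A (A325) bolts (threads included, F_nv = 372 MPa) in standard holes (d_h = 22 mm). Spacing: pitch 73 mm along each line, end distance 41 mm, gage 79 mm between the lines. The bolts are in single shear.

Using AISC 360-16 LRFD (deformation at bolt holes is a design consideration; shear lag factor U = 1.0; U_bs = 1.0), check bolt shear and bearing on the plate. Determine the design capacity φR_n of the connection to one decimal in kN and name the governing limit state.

Bolt shear: A_b = π(20)²/4 = 314.16 mm². φR_n = 0.75 × 372 × 314.16 × 8 × 1 = 701.2 kN.
Bearing (20 mm plate, F_u = 450 MPa): end bolts L_c = 41 − 22/2 = 30, R_n = min(1.2×30×20×450, 2.4×20×20×450) = 324 kN/bolt; interior L_c = 73 − 22 = 51, R_n = 432 kN/bolt. φR_n = 0.75 × (2×324 + 6×432) = 2430.0 kN.
Governing: min(701.2, 2430.0) = 701.2 kN → bolt shear.

701.2 kN (bolt shear governs)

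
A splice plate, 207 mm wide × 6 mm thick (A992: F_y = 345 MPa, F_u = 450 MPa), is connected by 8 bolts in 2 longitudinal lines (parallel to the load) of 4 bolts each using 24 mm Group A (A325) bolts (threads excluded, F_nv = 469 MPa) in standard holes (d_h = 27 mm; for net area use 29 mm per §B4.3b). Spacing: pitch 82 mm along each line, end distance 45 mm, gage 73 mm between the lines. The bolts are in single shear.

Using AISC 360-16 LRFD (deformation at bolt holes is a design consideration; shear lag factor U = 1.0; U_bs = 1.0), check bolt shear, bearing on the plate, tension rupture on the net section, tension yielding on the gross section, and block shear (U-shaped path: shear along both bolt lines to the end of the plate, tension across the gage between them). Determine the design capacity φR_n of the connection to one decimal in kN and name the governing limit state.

301.7 kN (net-section rupture governs)

Bolt shear: A_b = π(24)²/4 = 452.39 mm². φR_n = 0.75 × 469 × 452.39 × 8 × 1 = 1273.0 kN.
Bearing (6 mm plate, F_u = 450 MPa): end bolts L_c = 45 − 27/2 = 31.5, R_n = min(1.2×31.5×6×450, 2.4×24×6×450) = 102.06 kN/bolt; interior L_c = 82 − 27 = 55, R_n = 155.52 kN/bolt. φR_n = 0.75 × (2×102.06 + 6×155.52) = 852.9 kN.
Tension rupture (net): A_n = (207 − 2×29)×6 = 894 mm² (U = 1.0, A_e = A_n). φR_n = 0.75 × 450 × 894 = 301.7 kN.
Tension yield (gross): A_g = 207×6 = 1242 mm². φR_n = 0.90 × 345 × 1242 = 385.6 kN.
Block shear: shear path 2×[45+3×82] = 2×291 mm, A_gv = 3492, A_nv = 2×(291 − 3.5×29)×6 = 2274 mm²; tension across gage: (73 − 1×29)×6 = 264 mm². R_n = min(0.6×450×2274, 0.6×345×3492) + 1.0×450×264 = min(613.98, 722.84) + 118.8 = 732.78 kN. φR_n = 0.75 × 732.78 = 549.6 kN.
Governing: min(1273.0, 852.9, 301.7, 385.6, 549.6) = 301.7 kN → net-section rupture.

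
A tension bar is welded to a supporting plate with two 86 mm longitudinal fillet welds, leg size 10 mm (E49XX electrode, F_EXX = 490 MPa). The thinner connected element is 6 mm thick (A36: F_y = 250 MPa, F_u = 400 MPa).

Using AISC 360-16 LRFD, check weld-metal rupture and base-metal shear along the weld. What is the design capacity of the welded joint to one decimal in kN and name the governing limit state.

Weld metal: throat = 0.707×10 = 7.07 mm, L = 2×86 = 172 mm. φR_n = 0.75 × 0.6 × 490 × 7.07 × 172 = 268.1 kN.
Base metal shear (6 mm plate): yield φR_n = 1.0×0.6×250×6×172 = 154.8 kN; rupture φR_n = 0.75×0.6×400×6×172 = 185.8 kN; take 154.8 kN (yield).
Governing: min(268.1, 154.8) = 154.8 kN → base-metal shear.

154.8 kN (base-metal shear governs)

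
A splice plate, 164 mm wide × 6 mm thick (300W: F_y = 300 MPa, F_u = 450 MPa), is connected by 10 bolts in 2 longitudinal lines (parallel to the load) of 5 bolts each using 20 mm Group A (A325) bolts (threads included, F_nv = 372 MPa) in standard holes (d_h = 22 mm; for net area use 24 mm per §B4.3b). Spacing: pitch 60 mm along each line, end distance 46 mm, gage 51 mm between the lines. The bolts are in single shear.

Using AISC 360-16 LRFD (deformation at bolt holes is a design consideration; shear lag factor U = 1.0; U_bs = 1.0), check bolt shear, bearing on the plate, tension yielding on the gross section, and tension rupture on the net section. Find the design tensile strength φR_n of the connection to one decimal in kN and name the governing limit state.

234.9 kN (net-section rupture governs)

Bolt shear: A_b = π(20)²/4 = 314.16 mm². φR_n = 0.75 × 372 × 314.16 × 10 × 1 = 876.5 kN.
Bearing (6 mm plate, F_u = 450 MPa): end bolts L_c = 46 − 22/2 = 35, R_n = min(1.2×35×6×450, 2.4×20×6×450) = 113.4 kN/bolt; interior L_c = 60 − 22 = 38, R_n = 123.12 kN/bolt. φR_n = 0.75 × (2×113.4 + 8×123.12) = 908.8 kN.
Tension yield (gross): A_g = 164×6 = 984 mm². φR_n = 0.90 × 300 × 984 = 265.7 kN.
Tension rupture (net): A_n = (164 − 2×24)×6 = 696 mm² (U = 1.0, A_e = A_n). φR_n = 0.75 × 450 × 696 = 234.9 kN.
Governing: min(876.5, 908.8, 265.7, 234.9) = 234.9 kN → net-section rupture.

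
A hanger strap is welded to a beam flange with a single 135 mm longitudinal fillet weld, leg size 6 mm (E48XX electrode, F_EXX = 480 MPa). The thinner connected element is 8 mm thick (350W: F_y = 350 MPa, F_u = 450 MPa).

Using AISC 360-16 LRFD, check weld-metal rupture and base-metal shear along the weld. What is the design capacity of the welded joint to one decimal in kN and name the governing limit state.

Weld metal: throat = 0.707×6 = 4.242 mm, L = 135 mm. φR_n = 0.75 × 0.6 × 480 × 4.242 × 135 = 123.7 kN.
Base metal shear (8 mm plate): yield φR_n = 1.0×0.6×350×8×135 = 226.8 kN; rupture φR_n = 0.75×0.6×450×8×135 = 218.7 kN; take 218.7 kN (rupture).
Governing: min(123.7, 218.7) = 123.7 kN → weld metal.

123.7 kN (weld metal governs)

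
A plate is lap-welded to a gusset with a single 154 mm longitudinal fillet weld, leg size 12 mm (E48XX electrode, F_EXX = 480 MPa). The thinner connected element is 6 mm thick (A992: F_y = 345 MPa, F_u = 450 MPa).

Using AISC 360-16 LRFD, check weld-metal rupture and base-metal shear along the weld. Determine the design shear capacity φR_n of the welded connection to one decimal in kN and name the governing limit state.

187.1 kN (base-metal shear governs)

Weld metal: throat = 0.707×12 = 8.484 mm, L = 154 mm. φR_n = 0.75 × 0.6 × 480 × 8.484 × 154 = 282.2 kN.
Base metal shear (6 mm plate): yield φR_n = 1.0×0.6×345×6×154 = 191.3 kN; rupture φR_n = 0.75×0.6×450×6×154 = 187.1 kN; take 187.1 kN (rupture).
Governing: min(282.2, 187.1) = 187.1 kN → base-metal shear.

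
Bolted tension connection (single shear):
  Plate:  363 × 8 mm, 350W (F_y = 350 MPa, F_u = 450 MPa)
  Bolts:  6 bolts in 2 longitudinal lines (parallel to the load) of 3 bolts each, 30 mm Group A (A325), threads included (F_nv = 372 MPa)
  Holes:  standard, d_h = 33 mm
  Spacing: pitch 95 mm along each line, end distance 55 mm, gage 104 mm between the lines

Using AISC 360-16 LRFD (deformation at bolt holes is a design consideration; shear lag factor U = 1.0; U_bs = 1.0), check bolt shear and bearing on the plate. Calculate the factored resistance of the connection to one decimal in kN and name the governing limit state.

1027.1 kN (bearing governs)

Bolt shear: A_b = π(30)²/4 = 706.86 mm². φR_n = 0.75 × 372 × 706.86 × 6 × 1 = 1183.3 kN.
Bearing (8 mm plate, F_u = 450 MPa): end bolts L_c = 55 − 33/2 = 38.5, R_n = min(1.2×38.5×8×450, 2.4×30×8×450) = 166.32 kN/bolt; interior L_c = 95 − 33 = 62, R_n = 259.2 kN/bolt. φR_n = 0.75 × (2×166.32 + 4×259.2) = 1027.1 kN.
Governing: min(1183.3, 1027.1) = 1027.1 kN → bearing.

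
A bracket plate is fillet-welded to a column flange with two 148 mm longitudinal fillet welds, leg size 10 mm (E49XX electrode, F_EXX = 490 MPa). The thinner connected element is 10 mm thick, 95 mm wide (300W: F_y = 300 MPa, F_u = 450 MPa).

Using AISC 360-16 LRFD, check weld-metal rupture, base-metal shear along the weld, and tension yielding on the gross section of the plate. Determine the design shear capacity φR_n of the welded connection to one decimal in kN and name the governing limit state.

256.5 kN (gross-section yield governs)

Weld metal: throat = 0.707×10 = 7.07 mm, L = 2×148 = 296 mm. φR_n = 0.75 × 0.6 × 490 × 7.07 × 296 = 461.4 kN.
Base metal shear (10 mm plate): yield φR_n = 1.0×0.6×300×10×296 = 532.8 kN; rupture φR_n = 0.75×0.6×450×10×296 = 599.4 kN; take 532.8 kN (yield).
Tension yield (gross): A_g = 95×10 = 950 mm². φR_n = 0.90 × 300 × 950 = 256.5 kN.
Governing: min(461.4, 532.8, 256.5) = 256.5 kN → gross-section yield.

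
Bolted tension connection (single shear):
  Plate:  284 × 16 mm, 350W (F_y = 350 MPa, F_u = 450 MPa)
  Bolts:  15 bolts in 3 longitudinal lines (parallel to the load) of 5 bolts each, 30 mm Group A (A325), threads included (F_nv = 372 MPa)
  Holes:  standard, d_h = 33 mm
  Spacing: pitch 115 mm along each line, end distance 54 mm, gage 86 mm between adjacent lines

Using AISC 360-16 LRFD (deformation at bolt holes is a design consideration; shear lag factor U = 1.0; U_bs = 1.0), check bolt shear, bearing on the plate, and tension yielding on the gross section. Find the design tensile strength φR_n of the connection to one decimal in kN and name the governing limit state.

Bolt shear: A_b = π(30)²/4 = 706.86 mm². φR_n = 0.75 × 372 × 706.86 × 15 × 1 = 2958.2 kN.
Bearing (16 mm plate, F_u = 450 MPa): end bolts L_c = 54 − 33/2 = 37.5, R_n = min(1.2×37.5×16×450, 2.4×30×16×450) = 324 kN/bolt; interior L_c = 115 − 33 = 82, R_n = 518.4 kN/bolt. φR_n = 0.75 × (3×324 + 12×518.4) = 5394.6 kN.
Tension yield (gross): A_g = 284×16 = 4544 mm². φR_n = 0.90 × 350 × 4544 = 1431.4 kN.
Governing: min(2958.2, 5394.6, 1431.4) = 1431.4 kN → gross-section yield.

1431.4 kN (gross-section yield governs)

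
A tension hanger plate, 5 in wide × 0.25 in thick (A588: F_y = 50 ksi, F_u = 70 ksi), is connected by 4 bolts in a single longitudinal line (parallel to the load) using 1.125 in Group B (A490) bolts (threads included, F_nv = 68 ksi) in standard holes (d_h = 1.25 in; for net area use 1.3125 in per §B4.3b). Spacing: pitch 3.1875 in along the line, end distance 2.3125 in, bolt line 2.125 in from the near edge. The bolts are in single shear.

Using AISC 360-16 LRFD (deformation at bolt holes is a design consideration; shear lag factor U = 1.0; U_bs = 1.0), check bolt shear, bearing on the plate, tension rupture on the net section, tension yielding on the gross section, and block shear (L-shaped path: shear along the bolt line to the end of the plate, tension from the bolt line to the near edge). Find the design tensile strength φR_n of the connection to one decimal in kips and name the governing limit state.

48.4 kips (net-section rupture governs)

Bolt shear: A_b = π(1.125)²/4 = 0.99402 in². φR_n = 0.75 × 68 × 0.99402 × 4 × 1 = 202.8 kips.
Bearing (0.25 in plate, F_u = 70 ksi): end bolts L_c = 2.3125 − 1.25/2 = 1.6875, R_n = min(1.2×1.6875×0.25×70, 2.4×1.125×0.25×70) = 35.438 kips/bolt; interior L_c = 3.1875 − 1.25 = 1.9375, R_n = 40.688 kips/bolt. φR_n = 0.75 × (1×35.438 + 3×40.688) = 118.1 kips.
Tension rupture (net): A_n = (5 − 1×1.3125)×0.25 = 0.92188 in² (U = 1.0, A_e = A_n). φR_n = 0.75 × 70 × 0.92188 = 48.4 kips.
Tension yield (gross): A_g = 5×0.25 = 1.25 in². φR_n = 0.90 × 50 × 1.25 = 56.3 kips.
Block shear: shear path 1×[2.3125+3×3.1875] = 1×11.875 in, A_gv = 2.9688, A_nv = 1×(11.875 − 3.5×1.3125)×0.25 = 1.8203 in²; tension to near edge: (2.125 − 0.5×1.3125)×0.25 = 0.36719 in². R_n = min(0.6×70×1.8203, 0.6×50×2.9688) + 1.0×70×0.36719 = min(76.453, 89.064) + 25.703 = 102.16 kips. φR_n = 0.75 × 102.16 = 76.6 kips.
Governing: min(202.8, 118.1, 48.4, 56.3, 76.6) = 48.4 kips → net-section rupture.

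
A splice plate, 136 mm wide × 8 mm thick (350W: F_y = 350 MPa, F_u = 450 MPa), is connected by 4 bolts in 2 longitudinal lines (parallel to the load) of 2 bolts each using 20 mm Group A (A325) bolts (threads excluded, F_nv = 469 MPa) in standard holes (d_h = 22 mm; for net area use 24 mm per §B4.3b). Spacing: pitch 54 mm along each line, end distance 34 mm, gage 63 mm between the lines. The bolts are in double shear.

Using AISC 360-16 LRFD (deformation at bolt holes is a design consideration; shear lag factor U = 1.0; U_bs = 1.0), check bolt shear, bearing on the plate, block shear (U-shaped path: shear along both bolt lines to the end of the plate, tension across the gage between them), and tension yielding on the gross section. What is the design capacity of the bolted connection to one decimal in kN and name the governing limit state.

273.8 kN (block shear governs)

Bolt shear: A_b = π(20)²/4 = 314.16 mm². φR_n = 0.75 × 469 × 314.16 × 4 × 2 = 884.0 kN.
Bearing (8 mm plate, F_u = 450 MPa): end bolts L_c = 34 − 22/2 = 23, R_n = min(1.2×23×8×450, 2.4×20×8×450) = 99.36 kN/bolt; interior L_c = 54 − 22 = 32, R_n = 138.24 kN/bolt. φR_n = 0.75 × (2×99.36 + 2×138.24) = 356.4 kN.
Block shear: shear path 2×[34+1×54] = 2×88 mm, A_gv = 1408, A_nv = 2×(88 − 1.5×24)×8 = 832 mm²; tension across gage: (63 − 1×24)×8 = 312 mm². R_n = min(0.6×450×832, 0.6×350×1408) + 1.0×450×312 = min(224.64, 295.68) + 140.4 = 365.04 kN. φR_n = 0.75 × 365.04 = 273.8 kN.
Tension yield (gross): A_g = 136×8 = 1088 mm². φR_n = 0.90 × 350 × 1088 = 342.7 kN.
Governing: min(884.0, 356.4, 273.8, 342.7) = 273.8 kN → block shear.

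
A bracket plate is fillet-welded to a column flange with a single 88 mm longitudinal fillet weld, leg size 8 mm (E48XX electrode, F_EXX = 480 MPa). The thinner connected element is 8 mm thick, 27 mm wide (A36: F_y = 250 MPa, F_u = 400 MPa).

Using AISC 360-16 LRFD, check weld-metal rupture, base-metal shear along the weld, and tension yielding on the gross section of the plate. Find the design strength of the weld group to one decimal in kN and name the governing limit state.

48.6 kN (gross-section yield governs)

Weld metal: throat = 0.707×8 = 5.656 mm, L = 88 mm. φR_n = 0.75 × 0.6 × 480 × 5.656 × 88 = 107.5 kN.
Base metal shear (8 mm plate): yield φR_n = 1.0×0.6×250×8×88 = 105.6 kN; rupture φR_n = 0.75×0.6×400×8×88 = 126.7 kN; take 105.6 kN (yield).
Tension yield (gross): A_g = 27×8 = 216 mm². φR_n = 0.90 × 250 × 216 = 48.6 kN.
Governing: min(107.5, 105.6, 48.6) = 48.6 kN → gross-section yield.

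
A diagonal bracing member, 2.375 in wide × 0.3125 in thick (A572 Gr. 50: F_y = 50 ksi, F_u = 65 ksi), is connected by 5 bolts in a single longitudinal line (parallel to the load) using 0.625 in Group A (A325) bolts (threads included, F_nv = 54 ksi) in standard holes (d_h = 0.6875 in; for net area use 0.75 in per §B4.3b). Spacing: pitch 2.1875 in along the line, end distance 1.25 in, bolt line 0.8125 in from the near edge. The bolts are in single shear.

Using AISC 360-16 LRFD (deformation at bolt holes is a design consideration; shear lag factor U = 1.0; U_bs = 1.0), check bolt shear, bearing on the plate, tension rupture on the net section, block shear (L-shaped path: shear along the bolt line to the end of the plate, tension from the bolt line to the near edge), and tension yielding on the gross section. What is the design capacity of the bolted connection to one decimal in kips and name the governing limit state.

24.8 kips (net-section rupture governs)

Bolt shear: A_b = π(0.625)²/4 = 0.3068 in². φR_n = 0.75 × 54 × 0.3068 × 5 × 1 = 62.1 kips.
Bearing (0.3125 in plate, F_u = 65 ksi): end bolts L_c = 1.25 − 0.6875/2 = 0.90625, R_n = min(1.2×0.90625×0.3125×65, 2.4×0.625×0.3125×65) = 22.09 kips/bolt; interior L_c = 2.1875 − 0.6875 = 1.5, R_n = 30.469 kips/bolt. φR_n = 0.75 × (1×22.09 + 4×30.469) = 108.0 kips.
Tension rupture (net): A_n = (2.375 − 1×0.75)×0.3125 = 0.50781 in² (U = 1.0, A_e = A_n). φR_n = 0.75 × 65 × 0.50781 = 24.8 kips.
Block shear: shear path 1×[1.25+4×2.1875] = 1×10 in, A_gv = 3.125, A_nv = 1×(10 − 4.5×0.75)×0.3125 = 2.0703 in²; tension to near edge: (0.8125 − 0.5×0.75)×0.3125 = 0.13672 in². R_n = min(0.6×65×2.0703, 0.6×50×3.125) + 1.0×65×0.13672 = min(80.742, 93.75) + 8.8868 = 89.629 kips. φR_n = 0.75 × 89.629 = 67.2 kips.
Tension yield (gross): A_g = 2.375×0.3125 = 0.74219 in². φR_n = 0.90 × 50 × 0.74219 = 33.4 kips.
Governing: min(62.1, 108.0, 24.8, 67.2, 33.4) = 24.8 kips → net-section rupture.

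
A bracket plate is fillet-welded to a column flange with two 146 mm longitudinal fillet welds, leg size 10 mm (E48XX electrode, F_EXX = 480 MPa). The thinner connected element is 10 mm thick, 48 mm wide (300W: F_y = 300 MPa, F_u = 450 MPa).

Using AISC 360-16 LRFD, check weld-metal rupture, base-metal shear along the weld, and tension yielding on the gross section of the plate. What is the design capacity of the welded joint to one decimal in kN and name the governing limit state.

Weld metal: throat = 0.707×10 = 7.07 mm, L = 2×146 = 292 mm. φR_n = 0.75 × 0.6 × 480 × 7.07 × 292 = 445.9 kN.
Base metal shear (10 mm plate): yield φR_n = 1.0×0.6×300×10×292 = 525.6 kN; rupture φR_n = 0.75×0.6×450×10×292 = 591.3 kN; take 525.6 kN (yield).
Tension yield (gross): A_g = 48×10 = 480 mm². φR_n = 0.90 × 300 × 480 = 129.6 kN.
Governing: min(445.9, 525.6, 129.6) = 129.6 kN → gross-section yield.

129.6 kN (gross-section yield governs)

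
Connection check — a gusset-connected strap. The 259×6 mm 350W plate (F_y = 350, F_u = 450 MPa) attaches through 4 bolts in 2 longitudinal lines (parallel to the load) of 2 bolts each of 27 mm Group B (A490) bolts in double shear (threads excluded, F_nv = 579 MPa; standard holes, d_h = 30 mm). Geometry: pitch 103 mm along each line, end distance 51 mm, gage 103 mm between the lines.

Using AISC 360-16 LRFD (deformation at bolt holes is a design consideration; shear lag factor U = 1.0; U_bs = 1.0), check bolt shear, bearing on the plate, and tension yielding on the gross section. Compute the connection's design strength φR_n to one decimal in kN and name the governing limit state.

Bolt shear: A_b = π(27)²/4 = 572.56 mm². φR_n = 0.75 × 579 × 572.56 × 4 × 2 = 1989.1 kN.
Bearing (6 mm plate, F_u = 450 MPa): end bolts L_c = 51 − 30/2 = 36, R_n = min(1.2×36×6×450, 2.4×27×6×450) = 116.64 kN/bolt; interior L_c = 103 − 30 = 73, R_n = 174.96 kN/bolt. φR_n = 0.75 × (2×116.64 + 2×174.96) = 437.4 kN.
Tension yield (gross): A_g = 259×6 = 1554 mm². φR_n = 0.90 × 350 × 1554 = 489.5 kN.
Governing: min(1989.1, 437.4, 489.5) = 437.4 kN → bearing.

437.4 kN (bearing governs)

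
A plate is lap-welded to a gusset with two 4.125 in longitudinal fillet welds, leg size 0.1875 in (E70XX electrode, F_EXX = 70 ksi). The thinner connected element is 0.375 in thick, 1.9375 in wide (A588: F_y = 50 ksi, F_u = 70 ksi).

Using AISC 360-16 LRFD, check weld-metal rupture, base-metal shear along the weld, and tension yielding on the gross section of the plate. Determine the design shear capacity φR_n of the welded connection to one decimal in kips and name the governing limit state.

32.7 kips (gross-section yield governs)

Weld metal: throat = 0.707×0.1875 = 0.13256 in, L = 2×4.125 = 8.25 in. φR_n = 0.75 × 0.6 × 70 × 0.13256 × 8.25 = 34.4 kips.
Base metal shear (0.375 in plate): yield φR_n = 1.0×0.6×50×0.375×8.25 = 92.8 kips; rupture φR_n = 0.75×0.6×70×0.375×8.25 = 97.5 kips; take 92.8 kips (yield).
Tension yield (gross): A_g = 1.9375×0.375 = 0.72656 in². φR_n = 0.90 × 50 × 0.72656 = 32.7 kips.
Governing: min(34.4, 92.8, 32.7) = 32.7 kips → gross-section yield.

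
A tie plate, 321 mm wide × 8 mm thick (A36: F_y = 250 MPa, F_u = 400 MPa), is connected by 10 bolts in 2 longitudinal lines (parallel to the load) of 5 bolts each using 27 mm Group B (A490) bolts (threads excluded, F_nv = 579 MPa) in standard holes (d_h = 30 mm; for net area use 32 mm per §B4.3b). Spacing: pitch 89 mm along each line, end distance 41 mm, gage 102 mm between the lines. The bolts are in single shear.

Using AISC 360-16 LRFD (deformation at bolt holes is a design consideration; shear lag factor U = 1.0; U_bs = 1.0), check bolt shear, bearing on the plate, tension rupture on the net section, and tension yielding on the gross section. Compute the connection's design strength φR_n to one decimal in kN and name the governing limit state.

577.8 kN (gross-section yield governs)

Bolt shear: A_b = π(27)²/4 = 572.56 mm². φR_n = 0.75 × 579 × 572.56 × 10 × 1 = 2486.3 kN.
Bearing (8 mm plate, F_u = 400 MPa): end bolts L_c = 41 − 30/2 = 26, R_n = min(1.2×26×8×400, 2.4×27×8×400) = 99.84 kN/bolt; interior L_c = 89 − 30 = 59, R_n = 207.36 kN/bolt. φR_n = 0.75 × (2×99.84 + 8×207.36) = 1393.9 kN.
Tension rupture (net): A_n = (321 − 2×32)×8 = 2056 mm² (U = 1.0, A_e = A_n). φR_n = 0.75 × 400 × 2056 = 616.8 kN.
Tension yield (gross): A_g = 321×8 = 2568 mm². φR_n = 0.90 × 250 × 2568 = 577.8 kN.
Governing: min(2486.3, 1393.9, 616.8, 577.8) = 577.8 kN → gross-section yield.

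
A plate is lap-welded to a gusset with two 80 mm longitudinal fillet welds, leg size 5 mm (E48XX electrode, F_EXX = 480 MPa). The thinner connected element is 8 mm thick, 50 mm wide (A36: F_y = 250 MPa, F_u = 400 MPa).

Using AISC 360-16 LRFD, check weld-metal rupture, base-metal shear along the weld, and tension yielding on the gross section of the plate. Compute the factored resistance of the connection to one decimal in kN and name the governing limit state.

90.0 kN (gross-section yield governs)

Weld metal: throat = 0.707×5 = 3.535 mm, L = 2×80 = 160 mm. φR_n = 0.75 × 0.6 × 480 × 3.535 × 160 = 122.2 kN.
Base metal shear (8 mm plate): yield φR_n = 1.0×0.6×250×8×160 = 192.0 kN; rupture φR_n = 0.75×0.6×400×8×160 = 230.4 kN; take 192.0 kN (yield).
Tension yield (gross): A_g = 50×8 = 400 mm². φR_n = 0.90 × 250 × 400 = 90.0 kN.
Governing: min(122.2, 192.0, 90.0) = 90.0 kN → gross-section yield.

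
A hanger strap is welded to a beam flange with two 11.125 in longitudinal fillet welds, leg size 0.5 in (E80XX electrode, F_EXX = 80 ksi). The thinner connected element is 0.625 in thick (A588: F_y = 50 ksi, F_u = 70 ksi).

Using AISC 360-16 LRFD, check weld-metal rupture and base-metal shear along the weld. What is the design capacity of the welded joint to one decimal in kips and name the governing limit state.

283.2 kips (weld metal governs)

Weld metal: throat = 0.707×0.5 = 0.3535 in, L = 2×11.125 = 22.25 in. φR_n = 0.75 × 0.6 × 80 × 0.3535 × 22.25 = 283.2 kips.
Base metal shear (0.625 in plate): yield φR_n = 1.0×0.6×50×0.625×22.25 = 417.2 kips; rupture φR_n = 0.75×0.6×70×0.625×22.25 = 438.0 kips; take 417.2 kips (yield).
Governing: min(283.2, 417.2) = 283.2 kips → weld metal.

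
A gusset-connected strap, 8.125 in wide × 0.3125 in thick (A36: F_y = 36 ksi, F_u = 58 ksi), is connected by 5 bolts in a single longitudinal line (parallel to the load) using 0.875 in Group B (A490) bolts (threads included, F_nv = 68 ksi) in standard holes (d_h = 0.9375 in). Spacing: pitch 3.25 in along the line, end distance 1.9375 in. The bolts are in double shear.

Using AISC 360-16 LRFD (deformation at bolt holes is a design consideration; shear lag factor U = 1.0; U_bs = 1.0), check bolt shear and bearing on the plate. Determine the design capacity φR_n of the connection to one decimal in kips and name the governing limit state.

138.1 kips (bearing governs)

Bolt shear: A_b = π(0.875)²/4 = 0.60132 in². φR_n = 0.75 × 68 × 0.60132 × 5 × 2 = 306.7 kips.
Bearing (0.3125 in plate, F_u = 58 ksi): end bolts L_c = 1.9375 − 0.9375/2 = 1.46875, R_n = min(1.2×1.46875×0.3125×58, 2.4×0.875×0.3125×58) = 31.945 kips/bolt; interior L_c = 3.25 − 0.9375 = 2.3125, R_n = 38.063 kips/bolt. φR_n = 0.75 × (1×31.945 + 4×38.063) = 138.1 kips.
Governing: min(306.7, 138.1) = 138.1 kips → bearing.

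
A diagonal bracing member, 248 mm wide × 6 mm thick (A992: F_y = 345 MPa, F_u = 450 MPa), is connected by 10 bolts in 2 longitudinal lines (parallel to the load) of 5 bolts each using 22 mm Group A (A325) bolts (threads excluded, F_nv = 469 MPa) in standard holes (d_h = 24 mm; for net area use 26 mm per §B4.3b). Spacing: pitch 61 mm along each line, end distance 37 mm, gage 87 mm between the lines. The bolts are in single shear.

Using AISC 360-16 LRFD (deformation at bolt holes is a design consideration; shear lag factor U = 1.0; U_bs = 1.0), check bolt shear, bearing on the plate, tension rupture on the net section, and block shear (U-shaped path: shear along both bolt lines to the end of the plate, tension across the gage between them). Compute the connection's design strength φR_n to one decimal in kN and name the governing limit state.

Bolt shear: A_b = π(22)²/4 = 380.13 mm². φR_n = 0.75 × 469 × 380.13 × 10 × 1 = 1337.1 kN.
Bearing (6 mm plate, F_u = 450 MPa): end bolts L_c = 37 − 24/2 = 25, R_n = min(1.2×25×6×450, 2.4×22×6×450) = 81 kN/bolt; interior L_c = 61 − 24 = 37, R_n = 119.88 kN/bolt. φR_n = 0.75 × (2×81 + 8×119.88) = 840.8 kN.
Tension rupture (net): A_n = (248 − 2×26)×6 = 1176 mm² (U = 1.0, A_e = A_n). φR_n = 0.75 × 450 × 1176 = 396.9 kN.
Block shear: shear path 2×[37+4×61] = 2×281 mm, A_gv = 3372, A_nv = 2×(281 − 4.5×26)×6 = 1968 mm²; tension across gage: (87 − 1×26)×6 = 366 mm². R_n = min(0.6×450×1968, 0.6×345×3372) + 1.0×450×366 = min(531.36, 698) + 164.7 = 696.06 kN. φR_n = 0.75 × 696.06 = 522.0 kN.
Governing: min(1337.1, 840.8, 396.9, 522.0) = 396.9 kN → net-section rupture.

396.9 kN (net-section rupture governs)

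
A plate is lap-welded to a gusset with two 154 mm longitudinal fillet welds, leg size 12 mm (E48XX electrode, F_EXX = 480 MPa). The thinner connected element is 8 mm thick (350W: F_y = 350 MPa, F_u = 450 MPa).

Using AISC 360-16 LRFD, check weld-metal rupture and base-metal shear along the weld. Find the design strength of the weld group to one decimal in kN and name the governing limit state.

Weld metal: throat = 0.707×12 = 8.484 mm, L = 2×154 = 308 mm. φR_n = 0.75 × 0.6 × 480 × 8.484 × 308 = 564.4 kN.
Base metal shear (8 mm plate): yield φR_n = 1.0×0.6×350×8×308 = 517.4 kN; rupture φR_n = 0.75×0.6×450×8×308 = 499.0 kN; take 499.0 kN (rupture).
Governing: min(564.4, 499.0) = 499.0 kN → base-metal shear.

499.0 kN (base-metal shear governs)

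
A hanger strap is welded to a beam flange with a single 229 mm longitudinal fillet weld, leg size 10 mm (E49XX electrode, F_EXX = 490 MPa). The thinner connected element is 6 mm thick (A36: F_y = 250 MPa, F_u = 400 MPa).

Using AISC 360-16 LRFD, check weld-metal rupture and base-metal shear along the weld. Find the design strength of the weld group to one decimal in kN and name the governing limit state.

Weld metal: throat = 0.707×10 = 7.07 mm, L = 229 mm. φR_n = 0.75 × 0.6 × 490 × 7.07 × 229 = 357.0 kN.
Base metal shear (6 mm plate): yield φR_n = 1.0×0.6×250×6×229 = 206.1 kN; rupture φR_n = 0.75×0.6×400×6×229 = 247.3 kN; take 206.1 kN (yield).
Governing: min(357.0, 206.1) = 206.1 kN → base-metal shear.

206.1 kN (base-metal shear governs)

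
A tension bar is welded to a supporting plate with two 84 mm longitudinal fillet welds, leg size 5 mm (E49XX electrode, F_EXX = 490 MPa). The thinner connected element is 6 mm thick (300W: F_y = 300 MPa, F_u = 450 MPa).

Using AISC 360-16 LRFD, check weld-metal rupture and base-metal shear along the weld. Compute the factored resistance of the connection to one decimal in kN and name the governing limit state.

131.0 kN (weld metal governs)

Weld metal: throat = 0.707×5 = 3.535 mm, L = 2×84 = 168 mm. φR_n = 0.75 × 0.6 × 490 × 3.535 × 168 = 131.0 kN.
Base metal shear (6 mm plate): yield φR_n = 1.0×0.6×300×6×168 = 181.4 kN; rupture φR_n = 0.75×0.6×450×6×168 = 204.1 kN; take 181.4 kN (yield).
Governing: min(131.0, 181.4) = 131.0 kN → weld metal.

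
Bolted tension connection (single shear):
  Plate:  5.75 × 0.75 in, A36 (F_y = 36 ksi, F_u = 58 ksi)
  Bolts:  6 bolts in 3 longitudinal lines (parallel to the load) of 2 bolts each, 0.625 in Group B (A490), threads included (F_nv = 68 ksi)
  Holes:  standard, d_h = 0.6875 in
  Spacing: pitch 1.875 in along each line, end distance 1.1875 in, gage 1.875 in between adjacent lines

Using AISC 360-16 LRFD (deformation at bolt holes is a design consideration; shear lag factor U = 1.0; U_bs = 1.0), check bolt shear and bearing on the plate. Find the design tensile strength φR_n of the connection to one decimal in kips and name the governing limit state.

Bolt shear: A_b = π(0.625)²/4 = 0.3068 in². φR_n = 0.75 × 68 × 0.3068 × 6 × 1 = 93.9 kips.
Bearing (0.75 in plate, F_u = 58 ksi): end bolts L_c = 1.1875 − 0.6875/2 = 0.84375, R_n = min(1.2×0.84375×0.75×58, 2.4×0.625×0.75×58) = 44.044 kips/bolt; interior L_c = 1.875 − 0.6875 = 1.1875, R_n = 61.988 kips/bolt. φR_n = 0.75 × (3×44.044 + 3×61.988) = 238.6 kips.
Governing: min(93.9, 238.6) = 93.9 kips → bolt shear.

93.9 kips (bolt shear governs)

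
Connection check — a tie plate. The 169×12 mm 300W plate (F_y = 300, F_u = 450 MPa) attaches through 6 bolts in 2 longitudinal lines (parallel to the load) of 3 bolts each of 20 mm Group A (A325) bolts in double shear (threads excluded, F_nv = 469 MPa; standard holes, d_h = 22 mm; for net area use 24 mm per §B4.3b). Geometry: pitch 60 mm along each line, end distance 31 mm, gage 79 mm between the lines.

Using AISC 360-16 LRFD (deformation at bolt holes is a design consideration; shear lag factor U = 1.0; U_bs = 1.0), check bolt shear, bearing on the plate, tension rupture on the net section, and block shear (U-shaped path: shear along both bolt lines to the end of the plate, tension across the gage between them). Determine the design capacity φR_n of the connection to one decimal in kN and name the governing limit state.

Bolt shear: A_b = π(20)²/4 = 314.16 mm². φR_n = 0.75 × 469 × 314.16 × 6 × 2 = 1326.1 kN.
Bearing (12 mm plate, F_u = 450 MPa): end bolts L_c = 31 − 22/2 = 20, R_n = min(1.2×20×12×450, 2.4×20×12×450) = 129.6 kN/bolt; interior L_c = 60 − 22 = 38, R_n = 246.24 kN/bolt. φR_n = 0.75 × (2×129.6 + 4×246.24) = 933.1 kN.
Tension rupture (net): A_n = (169 − 2×24)×12 = 1452 mm² (U = 1.0, A_e = A_n). φR_n = 0.75 × 450 × 1452 = 490.1 kN.
Block shear: shear path 2×[31+2×60] = 2×151 mm, A_gv = 3624, A_nv = 2×(151 − 2.5×24)×12 = 2184 mm²; tension across gage: (79 − 1×24)×12 = 660 mm². R_n = min(0.6×450×2184, 0.6×300×3624) + 1.0×450×660 = min(589.68, 652.32) + 297 = 886.68 kN. φR_n = 0.75 × 886.68 = 665.0 kN.
Governing: min(1326.1, 933.1, 490.1, 665.0) = 490.1 kN → net-section rupture.

490.1 kN (net-section rupture governs)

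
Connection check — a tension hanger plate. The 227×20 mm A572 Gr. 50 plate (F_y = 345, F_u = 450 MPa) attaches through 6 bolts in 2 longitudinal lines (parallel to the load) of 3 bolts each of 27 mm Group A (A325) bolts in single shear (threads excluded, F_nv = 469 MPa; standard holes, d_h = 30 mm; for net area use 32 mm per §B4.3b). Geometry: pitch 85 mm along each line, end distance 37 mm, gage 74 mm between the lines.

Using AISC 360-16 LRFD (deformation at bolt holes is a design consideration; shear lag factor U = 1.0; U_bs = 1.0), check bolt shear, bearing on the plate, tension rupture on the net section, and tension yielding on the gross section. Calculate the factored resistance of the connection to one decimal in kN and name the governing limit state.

1100.3 kN (net-section rupture governs)

Bolt shear: A_b = π(27)²/4 = 572.56 mm². φR_n = 0.75 × 469 × 572.56 × 6 × 1 = 1208.4 kN.
Bearing (20 mm plate, F_u = 450 MPa): end bolts L_c = 37 − 30/2 = 22, R_n = min(1.2×22×20×450, 2.4×27×20×450) = 237.6 kN/bolt; interior L_c = 85 − 30 = 55, R_n = 583.2 kN/bolt. φR_n = 0.75 × (2×237.6 + 4×583.2) = 2106.0 kN.
Tension rupture (net): A_n = (227 − 2×32)×20 = 3260 mm² (U = 1.0, A_e = A_n). φR_n = 0.75 × 450 × 3260 = 1100.3 kN.
Tension yield (gross): A_g = 227×20 = 4540 mm². φR_n = 0.90 × 345 × 4540 = 1409.7 kN.
Governing: min(1208.4, 2106.0, 1100.3, 1409.7) = 1100.3 kN → net-section rupture.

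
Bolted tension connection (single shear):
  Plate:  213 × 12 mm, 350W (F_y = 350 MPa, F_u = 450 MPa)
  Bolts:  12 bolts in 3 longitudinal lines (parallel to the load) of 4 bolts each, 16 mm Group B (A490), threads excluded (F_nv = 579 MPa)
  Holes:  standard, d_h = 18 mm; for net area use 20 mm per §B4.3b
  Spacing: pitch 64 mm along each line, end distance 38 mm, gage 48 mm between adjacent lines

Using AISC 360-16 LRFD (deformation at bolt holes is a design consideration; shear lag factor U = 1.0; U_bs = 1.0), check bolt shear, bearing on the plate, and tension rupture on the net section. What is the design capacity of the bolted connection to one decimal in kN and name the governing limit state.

Bolt shear: A_b = π(16)²/4 = 201.06 mm². φR_n = 0.75 × 579 × 201.06 × 12 × 1 = 1047.7 kN.
Bearing (12 mm plate, F_u = 450 MPa): end bolts L_c = 38 − 18/2 = 29, R_n = min(1.2×29×12×450, 2.4×16×12×450) = 187.92 kN/bolt; interior L_c = 64 − 18 = 46, R_n = 207.36 kN/bolt. φR_n = 0.75 × (3×187.92 + 9×207.36) = 1822.5 kN.
Tension rupture (net): A_n = (213 − 3×20)×12 = 1836 mm² (U = 1.0, A_e = A_n). φR_n = 0.75 × 450 × 1836 = 619.7 kN.
Governing: min(1047.7, 1822.5, 619.7) = 619.7 kN → net-section rupture.

619.7 kN (net-section rupture governs)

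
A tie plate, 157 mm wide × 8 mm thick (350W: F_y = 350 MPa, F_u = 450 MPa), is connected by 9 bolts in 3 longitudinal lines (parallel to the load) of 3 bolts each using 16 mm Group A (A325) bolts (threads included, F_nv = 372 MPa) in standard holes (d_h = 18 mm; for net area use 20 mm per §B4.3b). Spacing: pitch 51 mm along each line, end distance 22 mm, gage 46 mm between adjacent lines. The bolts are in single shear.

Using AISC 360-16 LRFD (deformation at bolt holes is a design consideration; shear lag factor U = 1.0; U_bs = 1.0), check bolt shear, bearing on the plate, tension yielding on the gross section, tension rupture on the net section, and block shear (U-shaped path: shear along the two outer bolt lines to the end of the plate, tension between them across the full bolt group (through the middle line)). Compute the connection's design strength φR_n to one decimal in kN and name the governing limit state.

261.9 kN (net-section rupture governs)

Bolt shear: A_b = π(16)²/4 = 201.06 mm². φR_n = 0.75 × 372 × 201.06 × 9 × 1 = 504.9 kN.
Bearing (8 mm plate, F_u = 450 MPa): end bolts L_c = 22 − 18/2 = 13, R_n = min(1.2×13×8×450, 2.4×16×8×450) = 56.16 kN/bolt; interior L_c = 51 − 18 = 33, R_n = 138.24 kN/bolt. φR_n = 0.75 × (3×56.16 + 6×138.24) = 748.4 kN.
Tension yield (gross): A_g = 157×8 = 1256 mm². φR_n = 0.90 × 350 × 1256 = 395.6 kN.
Tension rupture (net): A_n = (157 − 3×20)×8 = 776 mm² (U = 1.0, A_e = A_n). φR_n = 0.75 × 450 × 776 = 261.9 kN.
Block shear: shear path 2×[22+2×51] = 2×124 mm, A_gv = 1984, A_nv = 2×(124 − 2.5×20)×8 = 1184 mm²; tension across gage: (92 − 2×20)×8 = 416 mm². R_n = min(0.6×450×1184, 0.6×350×1984) + 1.0×450×416 = min(319.68, 416.64) + 187.2 = 506.88 kN. φR_n = 0.75 × 506.88 = 380.2 kN.
Governing: min(504.9, 748.4, 395.6, 261.9, 380.2) = 261.9 kN → net-section rupture.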